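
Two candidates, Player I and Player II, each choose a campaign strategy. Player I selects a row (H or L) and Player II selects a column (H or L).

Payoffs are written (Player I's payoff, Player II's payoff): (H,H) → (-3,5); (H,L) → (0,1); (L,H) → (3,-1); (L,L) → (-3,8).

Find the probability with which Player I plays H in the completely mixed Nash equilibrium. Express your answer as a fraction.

Let x be the probability that Player I plays H. In a completely mixed equilibrium, Player II must be indifferent between H and L.
Player II's expected payoff from H is 5x − (1−x); from L it is x + 8(1−x).
Setting these equal: 6x − 1 = −7x + 8, so x = 9/13.

9/13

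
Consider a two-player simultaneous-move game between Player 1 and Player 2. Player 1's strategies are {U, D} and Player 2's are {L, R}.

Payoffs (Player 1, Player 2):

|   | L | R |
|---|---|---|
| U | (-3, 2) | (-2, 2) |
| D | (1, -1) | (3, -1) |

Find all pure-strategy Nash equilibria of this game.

(D, L) and (D, R)

(U, L): Player 1 prefers D (1 > -3) — not an equilibrium.
(U, R): Player 1 prefers D (3 > -2) — not an equilibrium.
(D, L): Player 1 gets 1 ≥ -3 from U, and Player 2 gets -1 ≥ -1 from R — Nash equilibrium.
(D, R): Player 1 gets 3 ≥ -2 from U, and Player 2 gets -1 ≥ -1 from L — Nash equilibrium.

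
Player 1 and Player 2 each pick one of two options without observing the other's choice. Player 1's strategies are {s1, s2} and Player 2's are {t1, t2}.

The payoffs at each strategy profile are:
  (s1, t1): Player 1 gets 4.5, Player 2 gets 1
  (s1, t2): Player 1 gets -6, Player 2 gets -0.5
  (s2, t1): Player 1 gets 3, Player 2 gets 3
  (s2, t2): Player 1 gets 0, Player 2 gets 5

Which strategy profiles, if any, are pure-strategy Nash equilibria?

(s1, t1): Player 1 gets 4.5 ≥ 3 from s2, and Player 2 gets 1 ≥ -0.5 from t2 — Nash equilibrium.
(s1, t2): Player 1 prefers s2 (0 > -6); Player 2 prefers t1 (1 > -0.5) — not an equilibrium.
(s2, t1): Player 1 prefers s1 (4.5 > 3); Player 2 prefers t2 (5 > 3) — not an equilibrium.
(s2, t2): Player 1 gets 0 ≥ -6 from s1, and Player 2 gets 5 ≥ 3 from t1 — Nash equilibrium.

(s1, t1) and (s2, t2)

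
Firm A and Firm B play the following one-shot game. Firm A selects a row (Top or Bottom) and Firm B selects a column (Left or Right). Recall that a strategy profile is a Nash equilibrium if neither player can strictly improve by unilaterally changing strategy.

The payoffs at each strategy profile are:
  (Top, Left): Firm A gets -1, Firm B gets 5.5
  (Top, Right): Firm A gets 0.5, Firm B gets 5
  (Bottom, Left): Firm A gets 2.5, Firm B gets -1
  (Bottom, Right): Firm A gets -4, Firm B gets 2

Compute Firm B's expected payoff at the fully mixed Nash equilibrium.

32/7

First find p, the probability Firm A plays Top, from Firm B's indifference between Left and Right: 5.5p − (1−p) = 5p + 2(1−p), giving p = 6/7.
Since Firm B is indifferent in equilibrium, Firm B's expected payoff equals the payoff from either column against (6/7, 1/7). Using Left: 5.5(6/7) − (1/7) = 32/7.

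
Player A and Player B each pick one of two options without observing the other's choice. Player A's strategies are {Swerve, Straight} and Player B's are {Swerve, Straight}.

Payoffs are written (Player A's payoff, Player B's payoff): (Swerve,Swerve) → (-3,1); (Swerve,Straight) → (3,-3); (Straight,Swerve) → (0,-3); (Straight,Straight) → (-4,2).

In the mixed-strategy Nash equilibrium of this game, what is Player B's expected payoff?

First find p, the probability Player A plays Swerve, from Player B's indifference between Swerve and Straight: p − 3(1−p) = −3p + 2(1−p), giving p = 5/9.
Since Player B is indifferent in equilibrium, Player B's expected payoff equals the payoff from either column against (5/9, 4/9). Using Swerve: (5/9) − 3(4/9) = -7/9.

-7/9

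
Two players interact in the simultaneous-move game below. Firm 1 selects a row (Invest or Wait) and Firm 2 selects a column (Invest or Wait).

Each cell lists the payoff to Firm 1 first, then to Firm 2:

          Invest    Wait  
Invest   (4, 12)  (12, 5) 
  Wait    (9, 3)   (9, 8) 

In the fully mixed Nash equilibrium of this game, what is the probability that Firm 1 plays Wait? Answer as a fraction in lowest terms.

Let p be the probability that Firm 1 plays Invest. In a completely mixed equilibrium, Firm 2 must be indifferent between Invest and Wait.
Firm 2's expected payoff from Invest is 12p + 3(1−p); from Wait it is 5p + 8(1−p).
Setting these equal: 9p + 3 = −3p + 8, so p = 5/12.
Therefore Firm 1 plays Wait with probability 1 − 5/12 = 7/12.

7/12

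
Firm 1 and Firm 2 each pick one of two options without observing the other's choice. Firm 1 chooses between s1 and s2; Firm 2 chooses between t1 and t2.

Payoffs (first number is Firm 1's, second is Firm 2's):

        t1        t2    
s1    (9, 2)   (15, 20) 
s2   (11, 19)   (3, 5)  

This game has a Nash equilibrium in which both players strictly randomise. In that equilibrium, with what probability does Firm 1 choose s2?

9/16

Let r be the probability that Firm 1 plays s1. In a completely mixed equilibrium, Firm 2 must be indifferent between t1 and t2.
Firm 2's expected payoff from t1 is 2r + 19(1−r); from t2 it is 20r + 5(1−r).
Setting these equal: −17r + 19 = 15r + 5, so r = 7/16.
Therefore Firm 1 plays s2 with probability 1 − 7/16 = 9/16.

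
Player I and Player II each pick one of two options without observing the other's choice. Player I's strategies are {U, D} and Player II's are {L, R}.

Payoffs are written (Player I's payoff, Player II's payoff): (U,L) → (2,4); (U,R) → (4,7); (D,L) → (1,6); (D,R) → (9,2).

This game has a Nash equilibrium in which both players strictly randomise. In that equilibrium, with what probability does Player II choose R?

1/6

Let y be the probability that Player II plays L. In a completely mixed equilibrium, Player I must be indifferent between U and D.
Player I's expected payoff from U is 2y + 4(1−y); from D it is y + 9(1−y).
Setting these equal: −2y + 4 = −8y + 9, so y = 5/6.
Therefore Player II plays R with probability 1 − 5/6 = 1/6.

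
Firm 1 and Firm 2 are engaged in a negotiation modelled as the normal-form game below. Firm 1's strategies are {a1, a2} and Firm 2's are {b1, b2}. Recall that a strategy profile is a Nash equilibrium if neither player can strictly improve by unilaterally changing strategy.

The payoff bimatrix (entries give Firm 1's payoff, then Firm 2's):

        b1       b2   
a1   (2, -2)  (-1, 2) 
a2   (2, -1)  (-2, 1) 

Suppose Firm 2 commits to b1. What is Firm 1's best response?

Against b1, Firm 1 earns 2 from a1 and 2 from a2.
So either strategy is a best response.

either — both a1 and a2 are best responses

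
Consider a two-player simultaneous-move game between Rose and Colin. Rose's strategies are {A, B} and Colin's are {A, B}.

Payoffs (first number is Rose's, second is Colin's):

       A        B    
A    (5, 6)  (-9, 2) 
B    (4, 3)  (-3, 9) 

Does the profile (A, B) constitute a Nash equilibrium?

At (A, B), Rose earns -9; switching to B would give -3, so Rose would deviate.
Colin earns 2; switching to A would give 6, so Colin would deviate.
Since at least one player can profitably deviate, this is not a Nash equilibrium.

No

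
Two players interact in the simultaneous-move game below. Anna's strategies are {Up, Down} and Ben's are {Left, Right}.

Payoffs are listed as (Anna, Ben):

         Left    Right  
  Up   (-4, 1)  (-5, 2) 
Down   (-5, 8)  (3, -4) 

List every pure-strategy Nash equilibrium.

(Up, Left): Ben prefers Right (2 > 1) — not an equilibrium.
(Up, Right): Anna prefers Down (3 > -5) — not an equilibrium.
(Down, Left): Anna prefers Up (-4 > -5) — not an equilibrium.
(Down, Right): Ben prefers Left (8 > -4) — not an equilibrium.

none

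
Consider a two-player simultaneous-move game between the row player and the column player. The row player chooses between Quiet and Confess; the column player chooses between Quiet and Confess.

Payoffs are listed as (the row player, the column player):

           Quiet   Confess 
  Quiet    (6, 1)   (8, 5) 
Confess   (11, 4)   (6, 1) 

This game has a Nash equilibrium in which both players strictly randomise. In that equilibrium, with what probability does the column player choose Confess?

Let y be the probability that the column player plays Quiet. In a completely mixed equilibrium, the row player must be indifferent between Quiet and Confess.
The row player's expected payoff from Quiet is 6y + 8(1−y); from Confess it is 11y + 6(1−y).
Setting these equal: −2y + 8 = 5y + 6, so y = 2/7.
Therefore the column player plays Confess with probability 1 − 2/7 = 5/7.

5/7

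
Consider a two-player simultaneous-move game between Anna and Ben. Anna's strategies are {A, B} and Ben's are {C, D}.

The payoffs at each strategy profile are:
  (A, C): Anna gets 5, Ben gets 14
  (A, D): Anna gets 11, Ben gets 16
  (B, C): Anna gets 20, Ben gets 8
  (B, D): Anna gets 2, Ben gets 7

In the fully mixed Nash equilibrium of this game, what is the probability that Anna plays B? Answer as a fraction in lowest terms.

2/3

Let r be the probability that Anna plays A. In a completely mixed equilibrium, Ben must be indifferent between C and D.
Ben's expected payoff from C is 14r + 8(1−r); from D it is 16r + 7(1−r).
Setting these equal: 6r + 8 = 9r + 7, so r = 1/3.
Therefore Anna plays B with probability 1 − 1/3 = 2/3.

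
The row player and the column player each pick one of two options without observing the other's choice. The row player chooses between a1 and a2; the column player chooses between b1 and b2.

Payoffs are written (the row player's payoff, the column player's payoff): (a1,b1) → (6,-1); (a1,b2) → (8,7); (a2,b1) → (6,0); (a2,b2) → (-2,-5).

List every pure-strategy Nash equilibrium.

(a1, b2) and (a2, b1)

(a1, b1): the column player prefers b2 (7 > -1) — not an equilibrium.
(a1, b2): the row player gets 8 ≥ -2 from a2, and the column player gets 7 ≥ -1 from b1 — Nash equilibrium.
(a2, b1): the row player gets 6 ≥ 6 from a1, and the column player gets 0 ≥ -5 from b2 — Nash equilibrium.
(a2, b2): the row player prefers a1 (8 > -2); the column player prefers b1 (0 > -5) — not an equilibrium.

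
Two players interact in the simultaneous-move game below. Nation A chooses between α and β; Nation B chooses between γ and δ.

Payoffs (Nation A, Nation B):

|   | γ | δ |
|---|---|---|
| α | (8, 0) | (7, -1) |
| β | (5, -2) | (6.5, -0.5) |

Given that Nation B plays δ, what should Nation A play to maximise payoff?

Against δ, Nation A earns 7 from α and 6.5 from β.
So α is the best response.

α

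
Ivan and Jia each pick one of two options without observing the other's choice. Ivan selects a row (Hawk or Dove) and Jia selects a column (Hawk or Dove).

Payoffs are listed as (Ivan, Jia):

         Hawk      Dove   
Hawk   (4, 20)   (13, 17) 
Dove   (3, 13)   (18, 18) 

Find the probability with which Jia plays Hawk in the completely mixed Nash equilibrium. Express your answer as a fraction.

Let q be the probability that Jia plays Hawk. In a completely mixed equilibrium, Ivan must be indifferent between Hawk and Dove.
Ivan's expected payoff from Hawk is 4q + 13(1−q); from Dove it is 3q + 18(1−q).
Setting these equal: −9q + 13 = −15q + 18, so q = 5/6.

5/6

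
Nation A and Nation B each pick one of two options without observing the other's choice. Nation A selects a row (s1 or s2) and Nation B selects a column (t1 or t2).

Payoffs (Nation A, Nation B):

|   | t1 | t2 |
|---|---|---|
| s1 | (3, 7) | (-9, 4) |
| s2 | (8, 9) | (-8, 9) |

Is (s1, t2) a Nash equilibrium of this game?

No

At (s1, t2), Nation A earns -9; switching to s2 would give -8, so Nation A would deviate.
Nation B earns 4; switching to t1 would give 7, so Nation B would deviate.
Since at least one player can profitably deviate, this is not a Nash equilibrium.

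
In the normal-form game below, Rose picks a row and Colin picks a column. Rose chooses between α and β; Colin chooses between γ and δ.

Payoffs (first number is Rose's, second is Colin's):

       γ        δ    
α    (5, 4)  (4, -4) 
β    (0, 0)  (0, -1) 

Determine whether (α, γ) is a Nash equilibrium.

Yes

At (α, γ), Rose earns 5; switching to β would give 0, so Rose has no profitable deviation.
Colin earns 4; switching to δ would give -4, so Colin has no profitable deviation.
Neither player can gain by a unilateral deviation, so this profile is a Nash equilibrium.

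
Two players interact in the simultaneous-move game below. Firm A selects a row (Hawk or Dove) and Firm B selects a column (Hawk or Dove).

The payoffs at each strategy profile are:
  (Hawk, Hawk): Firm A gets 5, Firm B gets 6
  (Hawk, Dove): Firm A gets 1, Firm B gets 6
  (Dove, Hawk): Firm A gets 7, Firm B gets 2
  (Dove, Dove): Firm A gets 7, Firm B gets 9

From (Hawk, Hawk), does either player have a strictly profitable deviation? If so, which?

Firm A

Firm A at (Hawk, Hawk) earns 5; deviating to Dove yields 7 — a strict improvement.
Firm B earns 6; deviating to Dove yields 6 — not better.
Only Firm A has a strictly profitable deviation.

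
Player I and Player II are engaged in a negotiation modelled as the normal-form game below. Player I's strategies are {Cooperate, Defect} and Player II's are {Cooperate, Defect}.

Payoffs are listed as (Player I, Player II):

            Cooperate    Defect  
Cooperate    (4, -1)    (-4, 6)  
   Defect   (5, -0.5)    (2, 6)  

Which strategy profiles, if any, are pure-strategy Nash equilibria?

(Cooperate, Cooperate): Player I prefers Defect (5 > 4); Player II prefers Defect (6 > -1) — not an equilibrium.
(Cooperate, Defect): Player I prefers Defect (2 > -4) — not an equilibrium.
(Defect, Cooperate): Player II prefers Defect (6 > -0.5) — not an equilibrium.
(Defect, Defect): Player I gets 2 ≥ -4 from Cooperate, and Player II gets 6 ≥ -0.5 from Cooperate — Nash equilibrium.

(Defect, Defect)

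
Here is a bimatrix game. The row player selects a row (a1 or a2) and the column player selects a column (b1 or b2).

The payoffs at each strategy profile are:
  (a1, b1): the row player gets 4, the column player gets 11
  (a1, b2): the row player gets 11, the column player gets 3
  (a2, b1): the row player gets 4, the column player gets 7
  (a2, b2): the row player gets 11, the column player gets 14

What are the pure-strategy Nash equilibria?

(a1, b1) and (a2, b2)

(a1, b1): the row player gets 4 ≥ 4 from a2, and the column player gets 11 ≥ 3 from b2 — Nash equilibrium.
(a1, b2): the column player prefers b1 (11 > 3) — not an equilibrium.
(a2, b1): the column player prefers b2 (14 > 7) — not an equilibrium.
(a2, b2): the row player gets 11 ≥ 11 from a1, and the column player gets 14 ≥ 7 from b1 — Nash equilibrium.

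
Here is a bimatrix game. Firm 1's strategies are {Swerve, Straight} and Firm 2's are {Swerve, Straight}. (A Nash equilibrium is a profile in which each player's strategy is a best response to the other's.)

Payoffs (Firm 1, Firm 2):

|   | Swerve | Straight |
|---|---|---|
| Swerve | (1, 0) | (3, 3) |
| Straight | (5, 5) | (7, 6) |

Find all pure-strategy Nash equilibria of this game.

(Swerve, Swerve): Firm 1 prefers Straight (5 > 1); Firm 2 prefers Straight (3 > 0) — not an equilibrium.
(Swerve, Straight): Firm 1 prefers Straight (7 > 3) — not an equilibrium.
(Straight, Swerve): Firm 2 prefers Straight (6 > 5) — not an equilibrium.
(Straight, Straight): Firm 1 gets 7 ≥ 3 from Swerve, and Firm 2 gets 6 ≥ 5 from Swerve — Nash equilibrium.

(Straight, Straight)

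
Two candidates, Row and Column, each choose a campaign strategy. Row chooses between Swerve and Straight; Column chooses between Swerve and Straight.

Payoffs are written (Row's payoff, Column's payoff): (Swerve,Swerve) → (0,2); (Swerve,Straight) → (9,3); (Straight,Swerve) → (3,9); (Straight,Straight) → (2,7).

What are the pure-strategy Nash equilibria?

(Swerve, Straight) and (Straight, Swerve)

(Swerve, Swerve): Row prefers Straight (3 > 0); Column prefers Straight (3 > 2) — not an equilibrium.
(Swerve, Straight): Row gets 9 ≥ 2 from Straight, and Column gets 3 ≥ 2 from Swerve — Nash equilibrium.
(Straight, Swerve): Row gets 3 ≥ 0 from Swerve, and Column gets 9 ≥ 7 from Straight — Nash equilibrium.
(Straight, Straight): Row prefers Swerve (9 > 2); Column prefers Swerve (9 > 7) — not an equilibrium.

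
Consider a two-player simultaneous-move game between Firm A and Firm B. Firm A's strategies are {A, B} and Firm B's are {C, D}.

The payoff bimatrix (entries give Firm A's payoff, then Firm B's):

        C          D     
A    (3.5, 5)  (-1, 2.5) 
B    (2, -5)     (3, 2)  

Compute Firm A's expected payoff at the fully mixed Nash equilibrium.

First find y, the probability Firm B plays C, from Firm A's indifference between A and B: 3.5y − (1−y) = 2y + 3(1−y), giving y = 8/11.
Since Firm A is indifferent in equilibrium, Firm A's expected payoff equals the payoff from either row against (8/11, 3/11). Using A: 3.5(8/11) − (3/11) = 25/11.

25/11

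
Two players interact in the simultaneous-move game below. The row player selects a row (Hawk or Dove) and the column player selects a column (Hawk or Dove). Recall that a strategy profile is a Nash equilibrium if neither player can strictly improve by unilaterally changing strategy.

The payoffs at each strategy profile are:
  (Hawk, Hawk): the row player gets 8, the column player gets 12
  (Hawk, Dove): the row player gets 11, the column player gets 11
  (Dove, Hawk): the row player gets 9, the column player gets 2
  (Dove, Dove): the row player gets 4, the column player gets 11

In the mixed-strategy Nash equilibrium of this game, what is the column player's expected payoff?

First find p, the probability the row player plays Hawk, from the column player's indifference between Hawk and Dove: 12p + 2(1−p) = 11p + 11(1−p), giving p = 9/10.
Since the column player is indifferent in equilibrium, the column player's expected payoff equals the payoff from either column against (9/10, 1/10). Using Hawk: 12(9/10) + 2(1/10) = 11.

11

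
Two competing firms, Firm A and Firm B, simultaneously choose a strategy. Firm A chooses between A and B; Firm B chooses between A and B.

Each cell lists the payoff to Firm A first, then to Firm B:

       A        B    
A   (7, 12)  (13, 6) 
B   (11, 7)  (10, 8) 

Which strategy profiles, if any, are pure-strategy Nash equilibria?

none

(A, A): Firm A prefers B (11 > 7) — not an equilibrium.
(A, B): Firm B prefers A (12 > 6) — not an equilibrium.
(B, A): Firm B prefers B (8 > 7) — not an equilibrium.
(B, B): Firm A prefers A (13 > 10) — not an equilibrium.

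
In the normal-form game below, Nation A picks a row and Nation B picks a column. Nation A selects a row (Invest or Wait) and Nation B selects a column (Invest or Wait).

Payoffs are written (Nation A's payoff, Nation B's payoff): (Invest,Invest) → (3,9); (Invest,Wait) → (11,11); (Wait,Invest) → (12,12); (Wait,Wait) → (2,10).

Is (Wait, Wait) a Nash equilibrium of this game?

At (Wait, Wait), Nation A earns 2; switching to Invest would give 11, so Nation A would deviate.
Nation B earns 10; switching to Invest would give 12, so Nation B would deviate.
Since at least one player can profitably deviate, this is not a Nash equilibrium.

No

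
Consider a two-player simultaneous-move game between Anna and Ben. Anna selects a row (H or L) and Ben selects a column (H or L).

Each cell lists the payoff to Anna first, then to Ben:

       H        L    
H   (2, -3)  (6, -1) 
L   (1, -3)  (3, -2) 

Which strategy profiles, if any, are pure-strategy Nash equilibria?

(H, L)

(H, H): Ben prefers L (-1 > -3) — not an equilibrium.
(H, L): Anna gets 6 ≥ 3 from L, and Ben gets -1 ≥ -3 from H — Nash equilibrium.
(L, H): Anna prefers H (2 > 1); Ben prefers L (-2 > -3) — not an equilibrium.
(L, L): Anna prefers H (6 > 3) — not an equilibrium.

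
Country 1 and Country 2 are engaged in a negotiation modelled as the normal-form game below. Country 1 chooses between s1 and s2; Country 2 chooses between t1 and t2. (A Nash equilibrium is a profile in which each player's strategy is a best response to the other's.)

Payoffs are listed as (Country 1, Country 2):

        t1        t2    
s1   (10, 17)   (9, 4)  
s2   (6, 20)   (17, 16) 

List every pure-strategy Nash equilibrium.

(s1, t1)

(s1, t1): Country 1 gets 10 ≥ 6 from s2, and Country 2 gets 17 ≥ 4 from t2 — Nash equilibrium.
(s1, t2): Country 1 prefers s2 (17 > 9); Country 2 prefers t1 (17 > 4) — not an equilibrium.
(s2, t1): Country 1 prefers s1 (10 > 6) — not an equilibrium.
(s2, t2): Country 2 prefers t1 (20 > 16) — not an equilibrium.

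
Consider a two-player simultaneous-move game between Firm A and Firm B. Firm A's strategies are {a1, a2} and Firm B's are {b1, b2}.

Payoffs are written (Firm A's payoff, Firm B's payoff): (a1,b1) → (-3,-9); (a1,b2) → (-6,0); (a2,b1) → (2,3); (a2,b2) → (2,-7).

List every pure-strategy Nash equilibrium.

(a2, b1)

(a1, b1): Firm A prefers a2 (2 > -3); Firm B prefers b2 (0 > -9) — not an equilibrium.
(a1, b2): Firm A prefers a2 (2 > -6) — not an equilibrium.
(a2, b1): Firm A gets 2 ≥ -3 from a1, and Firm B gets 3 ≥ -7 from b2 — Nash equilibrium.
(a2, b2): Firm B prefers b1 (3 > -7) — not an equilibrium.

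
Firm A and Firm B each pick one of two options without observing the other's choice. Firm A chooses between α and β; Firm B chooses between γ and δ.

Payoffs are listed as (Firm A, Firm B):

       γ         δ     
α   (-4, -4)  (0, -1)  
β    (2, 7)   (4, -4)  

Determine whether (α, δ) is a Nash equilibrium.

At (α, δ), Firm A earns 0; switching to β would give 4, so Firm A would deviate.
Firm B earns -1; switching to γ would give -4, so Firm B has no profitable deviation.
Since at least one player can profitably deviate, this is not a Nash equilibrium.

No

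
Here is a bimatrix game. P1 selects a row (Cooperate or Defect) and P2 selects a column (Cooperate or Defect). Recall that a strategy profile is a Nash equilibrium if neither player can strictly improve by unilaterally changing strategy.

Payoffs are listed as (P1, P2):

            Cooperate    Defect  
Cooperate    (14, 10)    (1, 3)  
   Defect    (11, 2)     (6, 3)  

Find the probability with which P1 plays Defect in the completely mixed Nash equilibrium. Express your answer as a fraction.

7/8

Let r be the probability that P1 plays Cooperate. In a completely mixed equilibrium, P2 must be indifferent between Cooperate and Defect.
P2's expected payoff from Cooperate is 10r + 2(1−r); from Defect it is 3r + 3(1−r).
Setting these equal: 8r + 2 = 3, so r = 1/8.
Therefore P1 plays Defect with probability 1 − 1/8 = 7/8.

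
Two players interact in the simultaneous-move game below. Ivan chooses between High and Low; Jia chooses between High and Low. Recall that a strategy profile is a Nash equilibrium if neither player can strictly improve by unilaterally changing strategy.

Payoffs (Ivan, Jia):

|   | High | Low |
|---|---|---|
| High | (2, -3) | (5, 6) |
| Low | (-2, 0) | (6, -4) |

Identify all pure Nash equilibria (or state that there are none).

(High, High): Jia prefers Low (6 > -3) — not an equilibrium.
(High, Low): Ivan prefers Low (6 > 5) — not an equilibrium.
(Low, High): Ivan prefers High (2 > -2) — not an equilibrium.
(Low, Low): Jia prefers High (0 > -4) — not an equilibrium.

none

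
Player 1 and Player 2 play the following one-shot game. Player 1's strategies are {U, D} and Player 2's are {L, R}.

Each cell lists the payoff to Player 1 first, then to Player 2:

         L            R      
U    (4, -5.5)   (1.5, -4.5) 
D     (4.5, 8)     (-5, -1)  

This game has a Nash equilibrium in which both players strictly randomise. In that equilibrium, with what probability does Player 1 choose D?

Let r be the probability that Player 1 plays U. In a completely mixed equilibrium, Player 2 must be indifferent between L and R.
Player 2's expected payoff from L is −5.5r + 8(1−r); from R it is −4.5r − (1−r).
Setting these equal: −13.5r + 8 = −3.5r − 1, so r = 9/10.
Therefore Player 1 plays D with probability 1 − 9/10 = 1/10.

1/10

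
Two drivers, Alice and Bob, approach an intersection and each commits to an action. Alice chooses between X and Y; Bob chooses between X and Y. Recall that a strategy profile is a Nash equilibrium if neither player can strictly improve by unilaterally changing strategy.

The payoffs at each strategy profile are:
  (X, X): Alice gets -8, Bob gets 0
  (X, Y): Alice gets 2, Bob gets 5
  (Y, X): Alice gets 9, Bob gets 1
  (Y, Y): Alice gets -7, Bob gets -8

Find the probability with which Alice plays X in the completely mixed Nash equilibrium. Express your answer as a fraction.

9/14

Let r be the probability that Alice plays X. In a completely mixed equilibrium, Bob must be indifferent between X and Y.
Bob's expected payoff from X is (1−r); from Y it is 5r − 8(1−r).
Setting these equal: −r + 1 = 13r − 8, so r = 9/14.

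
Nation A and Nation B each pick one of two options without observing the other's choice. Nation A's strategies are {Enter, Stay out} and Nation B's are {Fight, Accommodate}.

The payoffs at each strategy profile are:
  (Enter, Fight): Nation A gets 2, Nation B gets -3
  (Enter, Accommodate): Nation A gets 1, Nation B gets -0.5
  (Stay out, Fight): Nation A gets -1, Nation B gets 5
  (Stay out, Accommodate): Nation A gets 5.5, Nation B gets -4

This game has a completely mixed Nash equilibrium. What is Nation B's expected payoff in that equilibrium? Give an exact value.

-29/23

First find x, the probability Nation A plays Enter, from Nation B's indifference between Fight and Accommodate: −3x + 5(1−x) = −0.5x − 4(1−x), giving x = 18/23.
Since Nation B is indifferent in equilibrium, Nation B's expected payoff equals the payoff from either column against (18/23, 5/23). Using Fight: −3(18/23) + 5(5/23) = -29/23.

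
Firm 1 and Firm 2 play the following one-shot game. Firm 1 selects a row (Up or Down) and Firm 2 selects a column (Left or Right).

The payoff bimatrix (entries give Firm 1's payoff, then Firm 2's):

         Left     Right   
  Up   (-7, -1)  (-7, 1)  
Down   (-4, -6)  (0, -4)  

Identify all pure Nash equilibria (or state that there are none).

(Down, Right)

(Up, Left): Firm 1 prefers Down (-4 > -7); Firm 2 prefers Right (1 > -1) — not an equilibrium.
(Up, Right): Firm 1 prefers Down (0 > -7) — not an equilibrium.
(Down, Left): Firm 2 prefers Right (-4 > -6) — not an equilibrium.
(Down, Right): Firm 1 gets 0 ≥ -7 from Up, and Firm 2 gets -4 ≥ -6 from Left — Nash equilibrium.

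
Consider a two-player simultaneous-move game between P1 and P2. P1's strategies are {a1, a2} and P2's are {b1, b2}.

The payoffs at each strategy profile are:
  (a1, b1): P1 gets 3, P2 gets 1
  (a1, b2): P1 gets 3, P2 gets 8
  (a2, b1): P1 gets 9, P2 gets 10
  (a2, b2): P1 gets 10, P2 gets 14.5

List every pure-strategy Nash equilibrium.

(a2, b2)

(a1, b1): P1 prefers a2 (9 > 3); P2 prefers b2 (8 > 1) — not an equilibrium.
(a1, b2): P1 prefers a2 (10 > 3) — not an equilibrium.
(a2, b1): P2 prefers b2 (14.5 > 10) — not an equilibrium.
(a2, b2): P1 gets 10 ≥ 3 from a1, and P2 gets 14.5 ≥ 10 from b1 — Nash equilibrium.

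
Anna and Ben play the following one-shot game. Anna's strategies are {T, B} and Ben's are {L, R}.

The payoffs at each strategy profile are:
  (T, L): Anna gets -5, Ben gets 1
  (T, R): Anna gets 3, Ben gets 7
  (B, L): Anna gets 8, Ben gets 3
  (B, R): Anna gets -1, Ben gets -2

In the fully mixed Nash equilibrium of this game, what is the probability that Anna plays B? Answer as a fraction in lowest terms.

6/11

Let x be the probability that Anna plays T. In a completely mixed equilibrium, Ben must be indifferent between L and R.
Ben's expected payoff from L is x + 3(1−x); from R it is 7x − 2(1−x).
Setting these equal: −2x + 3 = 9x − 2, so x = 5/11.
Therefore Anna plays B with probability 1 − 5/11 = 6/11.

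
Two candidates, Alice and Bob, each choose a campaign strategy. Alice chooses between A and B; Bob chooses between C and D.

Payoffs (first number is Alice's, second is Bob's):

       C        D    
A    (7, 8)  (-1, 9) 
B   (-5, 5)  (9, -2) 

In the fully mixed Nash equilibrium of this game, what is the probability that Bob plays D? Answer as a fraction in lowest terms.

6/11

Let q be the probability that Bob plays C. In a completely mixed equilibrium, Alice must be indifferent between A and B.
Alice's expected payoff from A is 7q − (1−q); from B it is −5q + 9(1−q).
Setting these equal: 8q − 1 = −14q + 9, so q = 5/11.
Therefore Bob plays D with probability 1 − 5/11 = 6/11.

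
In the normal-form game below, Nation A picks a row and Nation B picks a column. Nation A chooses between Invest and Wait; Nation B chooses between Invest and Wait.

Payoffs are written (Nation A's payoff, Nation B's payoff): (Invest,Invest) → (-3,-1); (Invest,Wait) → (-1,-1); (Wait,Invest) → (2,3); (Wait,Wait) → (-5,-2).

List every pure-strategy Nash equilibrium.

(Invest, Wait) and (Wait, Invest)

(Invest, Invest): Nation A prefers Wait (2 > -3) — not an equilibrium.
(Invest, Wait): Nation A gets -1 ≥ -5 from Wait, and Nation B gets -1 ≥ -1 from Invest — Nash equilibrium.
(Wait, Invest): Nation A gets 2 ≥ -3 from Invest, and Nation B gets 3 ≥ -2 from Wait — Nash equilibrium.
(Wait, Wait): Nation A prefers Invest (-1 > -5); Nation B prefers Invest (3 > -2) — not an equilibrium.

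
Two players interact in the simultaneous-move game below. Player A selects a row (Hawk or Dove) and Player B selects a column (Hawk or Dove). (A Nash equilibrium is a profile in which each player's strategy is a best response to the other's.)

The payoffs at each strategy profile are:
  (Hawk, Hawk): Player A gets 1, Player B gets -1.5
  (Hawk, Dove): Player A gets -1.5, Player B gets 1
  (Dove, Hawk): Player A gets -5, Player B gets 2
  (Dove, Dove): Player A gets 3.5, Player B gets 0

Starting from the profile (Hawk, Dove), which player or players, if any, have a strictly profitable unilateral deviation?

Player A

Player A at (Hawk, Dove) earns -1.5; deviating to Dove yields 3.5 — a strict improvement.
Player B earns 1; deviating to Hawk yields -1.5 — not better.
Only Player A has a strictly profitable deviation.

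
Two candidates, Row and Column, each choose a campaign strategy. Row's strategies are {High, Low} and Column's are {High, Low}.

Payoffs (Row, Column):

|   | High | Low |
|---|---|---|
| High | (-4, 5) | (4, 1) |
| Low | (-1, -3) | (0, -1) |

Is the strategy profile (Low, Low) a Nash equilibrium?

At (Low, Low), Row earns 0; switching to High would give 4, so Row would deviate.
Column earns -1; switching to High would give -3, so Column has no profitable deviation.
Since at least one player can profitably deviate, this is not a Nash equilibrium.

No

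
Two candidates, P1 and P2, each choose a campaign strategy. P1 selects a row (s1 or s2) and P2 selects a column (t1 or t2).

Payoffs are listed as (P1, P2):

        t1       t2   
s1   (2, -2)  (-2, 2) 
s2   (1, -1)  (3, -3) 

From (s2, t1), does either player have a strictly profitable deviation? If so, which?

P1 at (s2, t1) earns 1; deviating to s1 yields 2 — a strict improvement.
P2 earns -1; deviating to t2 yields -3 — not better.
Only P1 has a strictly profitable deviation.

P1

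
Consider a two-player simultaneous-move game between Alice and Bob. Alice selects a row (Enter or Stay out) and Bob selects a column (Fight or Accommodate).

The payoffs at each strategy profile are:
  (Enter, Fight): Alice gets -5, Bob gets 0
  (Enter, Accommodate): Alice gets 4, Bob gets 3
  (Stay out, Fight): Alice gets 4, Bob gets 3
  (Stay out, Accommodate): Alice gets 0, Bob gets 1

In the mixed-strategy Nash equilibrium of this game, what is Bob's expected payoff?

First find p, the probability Alice plays Enter, from Bob's indifference between Fight and Accommodate: 3(1−p) = 3p + (1−p), giving p = 2/5.
Since Bob is indifferent in equilibrium, Bob's expected payoff equals the payoff from either column against (2/5, 3/5). Using Fight: 3(3/5) = 9/5.

9/5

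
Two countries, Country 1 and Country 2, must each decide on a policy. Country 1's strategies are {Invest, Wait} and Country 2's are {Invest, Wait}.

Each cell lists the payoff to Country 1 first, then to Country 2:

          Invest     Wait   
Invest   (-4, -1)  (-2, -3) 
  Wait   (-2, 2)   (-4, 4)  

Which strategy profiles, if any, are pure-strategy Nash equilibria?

none

(Invest, Invest): Country 1 prefers Wait (-2 > -4) — not an equilibrium.
(Invest, Wait): Country 2 prefers Invest (-1 > -3) — not an equilibrium.
(Wait, Invest): Country 2 prefers Wait (4 > 2) — not an equilibrium.
(Wait, Wait): Country 1 prefers Invest (-2 > -4) — not an equilibrium.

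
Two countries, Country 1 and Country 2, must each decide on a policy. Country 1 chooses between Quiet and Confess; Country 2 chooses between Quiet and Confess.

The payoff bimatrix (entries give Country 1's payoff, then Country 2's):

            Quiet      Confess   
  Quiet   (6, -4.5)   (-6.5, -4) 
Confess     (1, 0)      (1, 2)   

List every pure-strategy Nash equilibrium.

(Confess, Confess)

(Quiet, Quiet): Country 2 prefers Confess (-4 > -4.5) — not an equilibrium.
(Quiet, Confess): Country 1 prefers Confess (1 > -6.5) — not an equilibrium.
(Confess, Quiet): Country 1 prefers Quiet (6 > 1); Country 2 prefers Confess (2 > 0) — not an equilibrium.
(Confess, Confess): Country 1 gets 1 ≥ -6.5 from Quiet, and Country 2 gets 2 ≥ 0 from Quiet — Nash equilibrium.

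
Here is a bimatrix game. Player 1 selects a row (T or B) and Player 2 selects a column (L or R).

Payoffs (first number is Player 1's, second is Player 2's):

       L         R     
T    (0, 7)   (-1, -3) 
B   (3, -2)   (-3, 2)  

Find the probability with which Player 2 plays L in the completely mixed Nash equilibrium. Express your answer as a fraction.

2/5

Let q be the probability that Player 2 plays L. In a completely mixed equilibrium, Player 1 must be indifferent between T and B.
Player 1's expected payoff from T is −(1−q); from B it is 3q − 3(1−q).
Setting these equal: q − 1 = 6q − 3, so q = 2/5.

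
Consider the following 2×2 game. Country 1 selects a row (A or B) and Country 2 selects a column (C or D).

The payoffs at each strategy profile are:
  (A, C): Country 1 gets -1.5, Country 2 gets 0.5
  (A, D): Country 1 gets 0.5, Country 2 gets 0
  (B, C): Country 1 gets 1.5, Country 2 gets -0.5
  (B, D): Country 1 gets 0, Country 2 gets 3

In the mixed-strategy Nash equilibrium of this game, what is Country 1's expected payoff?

3/14

First find q, the probability Country 2 plays C, from Country 1's indifference between A and B: −1.5q + 0.5(1−q) = 1.5q, giving q = 1/7.
Since Country 1 is indifferent in equilibrium, Country 1's expected payoff equals the payoff from either row against (1/7, 6/7). Using A: −1.5(1/7) + 0.5(6/7) = 3/14.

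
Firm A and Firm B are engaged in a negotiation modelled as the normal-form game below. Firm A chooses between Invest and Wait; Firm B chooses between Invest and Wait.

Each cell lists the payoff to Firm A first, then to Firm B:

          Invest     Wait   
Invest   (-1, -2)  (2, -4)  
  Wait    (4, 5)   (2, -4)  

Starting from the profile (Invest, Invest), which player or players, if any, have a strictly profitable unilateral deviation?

Firm A at (Invest, Invest) earns -1; deviating to Wait yields 4 — a strict improvement.
Firm B earns -2; deviating to Wait yields -4 — not better.
Only Firm A has a strictly profitable deviation.

Firm A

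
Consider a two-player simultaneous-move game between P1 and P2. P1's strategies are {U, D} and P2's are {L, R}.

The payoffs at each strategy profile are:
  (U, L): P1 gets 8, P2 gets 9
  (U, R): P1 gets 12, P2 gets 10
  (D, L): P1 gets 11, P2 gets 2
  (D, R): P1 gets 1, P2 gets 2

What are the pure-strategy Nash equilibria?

(U, R) and (D, L)

(U, L): P1 prefers D (11 > 8); P2 prefers R (10 > 9) — not an equilibrium.
(U, R): P1 gets 12 ≥ 1 from D, and P2 gets 10 ≥ 9 from L — Nash equilibrium.
(D, L): P1 gets 11 ≥ 8 from U, and P2 gets 2 ≥ 2 from R — Nash equilibrium.
(D, R): P1 prefers U (12 > 1) — not an equilibrium.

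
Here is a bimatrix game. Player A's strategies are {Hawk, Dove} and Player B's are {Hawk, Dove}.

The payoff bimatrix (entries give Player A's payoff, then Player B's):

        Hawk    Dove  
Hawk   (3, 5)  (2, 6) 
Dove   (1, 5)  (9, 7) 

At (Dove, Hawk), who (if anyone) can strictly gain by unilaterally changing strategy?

Both

Player A at (Dove, Hawk) earns 1; deviating to Hawk yields 3 — a strict improvement.
Player B earns 5; deviating to Dove yields 7 — a strict improvement.
Both Player A and Player B have strictly profitable deviations.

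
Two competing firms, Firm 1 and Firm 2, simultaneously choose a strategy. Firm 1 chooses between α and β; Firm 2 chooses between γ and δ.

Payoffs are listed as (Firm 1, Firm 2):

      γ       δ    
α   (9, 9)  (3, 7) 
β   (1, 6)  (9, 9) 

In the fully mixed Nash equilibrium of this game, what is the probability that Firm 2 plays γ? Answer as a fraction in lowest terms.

Let q be the probability that Firm 2 plays γ. In a completely mixed equilibrium, Firm 1 must be indifferent between α and β.
Firm 1's expected payoff from α is 9q + 3(1−q); from β it is q + 9(1−q).
Setting these equal: 6q + 3 = −8q + 9, so q = 3/7.

3/7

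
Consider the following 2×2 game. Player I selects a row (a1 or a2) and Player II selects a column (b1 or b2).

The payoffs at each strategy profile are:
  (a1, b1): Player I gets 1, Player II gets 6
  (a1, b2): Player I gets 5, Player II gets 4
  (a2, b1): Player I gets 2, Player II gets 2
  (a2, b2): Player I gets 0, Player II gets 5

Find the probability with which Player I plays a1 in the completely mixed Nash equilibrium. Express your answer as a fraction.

3/5

Let p be the probability that Player I plays a1. In a completely mixed equilibrium, Player II must be indifferent between b1 and b2.
Player II's expected payoff from b1 is 6p + 2(1−p); from b2 it is 4p + 5(1−p).
Setting these equal: 4p + 2 = −p + 5, so p = 3/5.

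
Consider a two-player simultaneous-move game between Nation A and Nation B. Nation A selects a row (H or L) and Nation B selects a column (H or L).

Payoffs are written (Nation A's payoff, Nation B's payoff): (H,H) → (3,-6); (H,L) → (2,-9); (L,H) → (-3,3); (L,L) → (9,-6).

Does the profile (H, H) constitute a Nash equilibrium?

At (H, H), Nation A earns 3; switching to L would give -3, so Nation A has no profitable deviation.
Nation B earns -6; switching to L would give -9, so Nation B has no profitable deviation.
Neither player can gain by a unilateral deviation, so this profile is a Nash equilibrium.

Yes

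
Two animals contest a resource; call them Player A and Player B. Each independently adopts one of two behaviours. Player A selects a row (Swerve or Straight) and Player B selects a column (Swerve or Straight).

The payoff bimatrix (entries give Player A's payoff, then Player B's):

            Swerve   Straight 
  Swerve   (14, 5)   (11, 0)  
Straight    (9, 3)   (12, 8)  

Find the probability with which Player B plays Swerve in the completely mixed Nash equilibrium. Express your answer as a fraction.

1/6

Let q be the probability that Player B plays Swerve. In a completely mixed equilibrium, Player A must be indifferent between Swerve and Straight.
Player A's expected payoff from Swerve is 14q + 11(1−q); from Straight it is 9q + 12(1−q).
Setting these equal: 3q + 11 = −3q + 12, so q = 1/6.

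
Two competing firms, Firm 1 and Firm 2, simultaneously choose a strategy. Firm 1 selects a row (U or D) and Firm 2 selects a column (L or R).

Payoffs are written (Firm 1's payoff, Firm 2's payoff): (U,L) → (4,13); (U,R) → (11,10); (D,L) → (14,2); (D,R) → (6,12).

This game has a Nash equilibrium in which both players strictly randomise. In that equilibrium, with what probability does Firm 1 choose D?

Let r be the probability that Firm 1 plays U. In a completely mixed equilibrium, Firm 2 must be indifferent between L and R.
Firm 2's expected payoff from L is 13r + 2(1−r); from R it is 10r + 12(1−r).
Setting these equal: 11r + 2 = −2r + 12, so r = 10/13.
Therefore Firm 1 plays D with probability 1 − 10/13 = 3/13.

3/13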